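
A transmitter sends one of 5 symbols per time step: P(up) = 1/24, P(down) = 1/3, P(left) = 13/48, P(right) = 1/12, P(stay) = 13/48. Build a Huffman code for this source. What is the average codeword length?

Repeatedly combine the two least-probable nodes; the expected code length is the sum of the merged weights.
merge 1/24 + 1/12 → 1/8
merge 1/8 + 13/48 → 19/48
merge 13/48 + 1/3 → 29/48
merge 19/48 + 29/48 → 1
L = 1/8 + 19/48 + 29/48 + 1 = 17/8 = 2.125 bits/symbol.

2.125 bits/symbol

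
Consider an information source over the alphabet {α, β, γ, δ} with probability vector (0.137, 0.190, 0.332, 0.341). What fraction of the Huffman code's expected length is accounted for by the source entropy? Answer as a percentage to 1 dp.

Entropy H = −Σ p log₂ p ≈ 1.9055 bits.
Huffman merges: 137/1000+19/100→327/1000; 327/1000+83/250→659/1000; 341/1000+659/1000→1. L = 993/500 ≈ 1.9860.
Efficiency = H/L = 1.9055/1.9860 = 95.9%.

95.9%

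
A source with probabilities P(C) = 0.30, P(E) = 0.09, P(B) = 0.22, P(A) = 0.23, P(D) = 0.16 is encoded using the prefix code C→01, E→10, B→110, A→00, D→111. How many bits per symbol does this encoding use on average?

2.38 bits/symbol

L̄ = Σ pᵢ·ℓᵢ = 0.30·2 + 0.09·2 + 0.22·3 + 0.23·2 + 0.16·3 = 2.38 bits/symbol.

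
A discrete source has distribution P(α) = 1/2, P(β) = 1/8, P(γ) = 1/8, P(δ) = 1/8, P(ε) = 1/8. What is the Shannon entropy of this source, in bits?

2 bits

Each probability is a power of 1/2, so log₂(1/p) is an integer.
H = Σ p·log₂(1/p) = 1/2·1 + 1/8·3 + 1/8·3 + 1/8·3 + 1/8·3 = 2 bits.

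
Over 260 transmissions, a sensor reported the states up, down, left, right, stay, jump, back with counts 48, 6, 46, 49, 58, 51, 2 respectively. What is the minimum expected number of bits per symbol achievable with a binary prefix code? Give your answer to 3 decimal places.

Probabilities are the counts divided by 260.
Repeatedly combine the two least-probable nodes; the expected code length is the sum of the merged weights.
merge 1/130 + 3/130 → 2/65
merge 2/65 + 23/130 → 27/130
merge 12/65 + 49/260 → 97/260
merge 51/260 + 27/130 → 21/52
merge 29/130 + 97/260 → 31/52
merge 21/52 + 31/52 → 1
L = 2/65 + 27/130 + 97/260 + 21/52 + 31/52 + 1 = 679/260 ≈ 2.612 bits/symbol.

2.612 bits/symbol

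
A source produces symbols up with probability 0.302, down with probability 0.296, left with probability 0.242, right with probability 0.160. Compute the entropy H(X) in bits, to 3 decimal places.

1.960 bits

H = −Σ pᵢ log₂ pᵢ.
−0.302·log₂(0.302) = 0.5217
−0.296·log₂(0.296) = 0.5199
−0.242·log₂(0.242) = 0.4954
−0.160·log₂(0.160) = 0.4230
Sum ≈ 1.9599 → 1.960 bits.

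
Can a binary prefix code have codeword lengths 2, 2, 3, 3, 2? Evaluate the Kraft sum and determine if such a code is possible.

1; yes

With common denominator 2^3 = 8: Σ 2^(−ℓᵢ) = 2/8 + 2/8 + 1/8 + 1/8 + 2/8 = 8/8 = 1.
Kraft's inequality requires Σ ≤ 1; here Σ = 1 ≤ 1, so such a prefix code exists.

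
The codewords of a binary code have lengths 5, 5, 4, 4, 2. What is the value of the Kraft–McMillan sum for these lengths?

With common denominator 2^5 = 32: Σ 2^(−ℓᵢ) = 1/32 + 1/32 + 2/32 + 2/32 + 8/32 = 14/32 = 0.4375.

0.4375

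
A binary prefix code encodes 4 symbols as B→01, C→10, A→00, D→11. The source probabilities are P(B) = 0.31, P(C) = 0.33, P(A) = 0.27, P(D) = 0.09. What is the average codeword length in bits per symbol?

L̄ = Σ pᵢ·ℓᵢ = 0.31·2 + 0.33·2 + 0.27·2 + 0.09·2 = 2 bits/symbol.

2 bits/symbol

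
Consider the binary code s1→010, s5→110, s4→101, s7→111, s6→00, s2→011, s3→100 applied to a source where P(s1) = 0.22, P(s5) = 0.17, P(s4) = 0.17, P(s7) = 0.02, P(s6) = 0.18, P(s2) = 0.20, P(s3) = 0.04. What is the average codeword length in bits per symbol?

2.82 bits/symbol

L̄ = Σ pᵢ·ℓᵢ = 0.22·3 + 0.17·3 + 0.17·3 + 0.02·3 + 0.18·2 + 0.20·3 + 0.04·3 = 2.82 bits/symbol.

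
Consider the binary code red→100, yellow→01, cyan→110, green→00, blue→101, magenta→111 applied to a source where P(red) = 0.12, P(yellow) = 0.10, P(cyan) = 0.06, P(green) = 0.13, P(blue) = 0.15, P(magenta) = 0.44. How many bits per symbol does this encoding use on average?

L̄ = Σ pᵢ·ℓᵢ = 0.12·3 + 0.10·2 + 0.06·3 + 0.13·2 + 0.15·3 + 0.44·3 = 2.77 bits/symbol.

2.77 bits/symbol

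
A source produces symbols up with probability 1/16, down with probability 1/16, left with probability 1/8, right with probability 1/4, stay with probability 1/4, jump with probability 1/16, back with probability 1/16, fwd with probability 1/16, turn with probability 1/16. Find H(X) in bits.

Each probability is a power of 1/2, so log₂(1/p) is an integer.
H = Σ p·log₂(1/p) = 1/16·4 + 1/16·4 + 1/8·3 + 1/4·2 + 1/4·2 + 1/16·4 + 1/16·4 + 1/16·4 + 1/16·4 = 2.875 bits.

2.875 bits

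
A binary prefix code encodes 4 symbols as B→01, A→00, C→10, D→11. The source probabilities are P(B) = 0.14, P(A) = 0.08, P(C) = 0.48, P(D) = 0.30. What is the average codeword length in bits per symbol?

2 bits/symbol

L̄ = Σ pᵢ·ℓᵢ = 0.14·2 + 0.08·2 + 0.48·2 + 0.30·2 = 2 bits/symbol.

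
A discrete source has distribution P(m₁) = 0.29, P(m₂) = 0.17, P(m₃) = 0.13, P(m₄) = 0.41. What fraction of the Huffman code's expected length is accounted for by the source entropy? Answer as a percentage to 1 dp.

Entropy H = −Σ p log₂ p ≈ 1.8625 bits.
Huffman merges: 13/100+17/100→3/10; 29/100+3/10→59/100; 41/100+59/100→1. L = 189/100 ≈ 1.8900.
Efficiency = H/L = 1.8625/1.8900 = 98.5%.

98.5%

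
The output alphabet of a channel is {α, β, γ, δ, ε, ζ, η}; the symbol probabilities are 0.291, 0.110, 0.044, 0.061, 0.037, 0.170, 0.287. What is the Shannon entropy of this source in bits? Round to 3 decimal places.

2.440 bits

H = −Σ pᵢ log₂ pᵢ.
−0.291·log₂(0.291) = 0.5182
−0.110·log₂(0.110) = 0.3503
−0.044·log₂(0.044) = 0.1983
−0.061·log₂(0.061) = 0.2461
−0.037·log₂(0.037) = 0.1760
−0.170·log₂(0.170) = 0.4346
−0.287·log₂(0.287) = 0.5169
Sum ≈ 2.4404 → 2.440 bits.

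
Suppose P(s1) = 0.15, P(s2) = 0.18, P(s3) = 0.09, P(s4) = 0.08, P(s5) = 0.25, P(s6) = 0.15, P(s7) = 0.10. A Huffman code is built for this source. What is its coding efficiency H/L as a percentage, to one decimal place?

Entropy H = −Σ p log₂ p ≈ 2.7028 bits.
Huffman merges: 2/25+9/100→17/100; 1/10+3/20→1/4; 3/20+17/100→8/25; 9/50+1/4→43/100; 1/4+8/25→57/100; 43/100+57/100→1. L = 137/50 ≈ 2.7400.
Efficiency = H/L = 2.7028/2.7400 = 98.6%.

98.6%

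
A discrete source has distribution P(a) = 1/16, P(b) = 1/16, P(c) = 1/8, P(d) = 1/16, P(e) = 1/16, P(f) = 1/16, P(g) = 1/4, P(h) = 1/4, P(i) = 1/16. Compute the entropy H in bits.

2.875 bits

Each probability is a power of 1/2, so log₂(1/p) is an integer.
H = Σ p·log₂(1/p) = 1/16·4 + 1/16·4 + 1/8·3 + 1/16·4 + 1/16·4 + 1/16·4 + 1/4·2 + 1/4·2 + 1/16·4 = 2.875 bits.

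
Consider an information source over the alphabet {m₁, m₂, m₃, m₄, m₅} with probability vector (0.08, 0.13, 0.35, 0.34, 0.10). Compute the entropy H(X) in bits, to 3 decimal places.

2.066 bits

H = −Σ pᵢ log₂ pᵢ.
−0.08·log₂(0.08) = 0.2915
−0.13·log₂(0.13) = 0.3826
−0.35·log₂(0.35) = 0.5301
−0.34·log₂(0.34) = 0.5292
−0.10·log₂(0.10) = 0.3322
Sum ≈ 2.0656 → 2.066 bits.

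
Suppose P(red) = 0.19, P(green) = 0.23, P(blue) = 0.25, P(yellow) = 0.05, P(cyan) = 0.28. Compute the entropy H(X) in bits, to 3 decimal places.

H = −Σ pᵢ log₂ pᵢ.
−0.19·log₂(0.19) = 0.4552
−0.23·log₂(0.23) = 0.4877
−0.25·log₂(0.25) = 0.5000
−0.05·log₂(0.05) = 0.2161
−0.28·log₂(0.28) = 0.5142
Sum ≈ 2.1732 → 2.173 bits.

2.173 bits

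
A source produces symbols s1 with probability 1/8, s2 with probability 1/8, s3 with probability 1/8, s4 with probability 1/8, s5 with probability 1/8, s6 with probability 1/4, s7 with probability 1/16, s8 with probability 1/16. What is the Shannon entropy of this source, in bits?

Each probability is a power of 1/2, so log₂(1/p) is an integer.
H = Σ p·log₂(1/p) = 1/8·3 + 1/8·3 + 1/8·3 + 1/8·3 + 1/8·3 + 1/4·2 + 1/16·4 + 1/16·4 = 2.875 bits.

2.875 bits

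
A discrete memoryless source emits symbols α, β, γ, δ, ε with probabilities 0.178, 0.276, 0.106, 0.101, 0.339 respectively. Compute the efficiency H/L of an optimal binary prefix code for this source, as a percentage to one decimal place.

Entropy H = −Σ p log₂ p ≈ 2.1622 bits.
Huffman merges: 101/1000+53/500→207/1000; 89/500+207/1000→77/200; 69/250+339/1000→123/200; 77/200+123/200→1. L = 2207/1000 ≈ 2.2070.
Efficiency = H/L = 2.1622/2.2070 = 98.0%.

98.0%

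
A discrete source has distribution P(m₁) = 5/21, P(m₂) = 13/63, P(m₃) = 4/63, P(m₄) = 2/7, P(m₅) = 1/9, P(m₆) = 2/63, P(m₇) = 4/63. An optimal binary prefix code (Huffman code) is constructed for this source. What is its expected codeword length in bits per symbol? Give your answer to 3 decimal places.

Repeatedly combine the two least-probable nodes; the expected code length is the sum of the merged weights.
merge 2/63 + 4/63 → 2/21
merge 4/63 + 2/21 → 10/63
merge 1/9 + 10/63 → 17/63
merge 13/63 + 5/21 → 4/9
merge 17/63 + 2/7 → 5/9
merge 4/9 + 5/9 → 1
L = 2/21 + 10/63 + 17/63 + 4/9 + 5/9 + 1 = 53/21 ≈ 2.524 bits/symbol.

2.524 bits/symbol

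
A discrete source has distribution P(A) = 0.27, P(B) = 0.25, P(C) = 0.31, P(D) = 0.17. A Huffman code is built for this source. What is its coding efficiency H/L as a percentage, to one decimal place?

98.4%

Entropy H = −Σ p log₂ p ≈ 1.9684 bits.
Huffman merges: 17/100+1/4→21/50; 27/100+31/100→29/50; 21/50+29/50→1. L = 2 ≈ 2.0000.
Efficiency = H/L = 1.9684/2.0000 = 98.4%.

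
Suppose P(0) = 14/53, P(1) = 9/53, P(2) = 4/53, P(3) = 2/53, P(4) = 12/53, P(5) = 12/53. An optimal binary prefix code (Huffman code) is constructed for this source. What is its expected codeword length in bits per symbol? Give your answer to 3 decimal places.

2.396 bits/symbol

Repeatedly combine the two least-probable nodes; the expected code length is the sum of the merged weights.
merge 2/53 + 4/53 → 6/53
merge 6/53 + 9/53 → 15/53
merge 12/53 + 12/53 → 24/53
merge 14/53 + 15/53 → 29/53
merge 24/53 + 29/53 → 1
L = 6/53 + 15/53 + 24/53 + 29/53 + 1 = 127/53 ≈ 2.396 bits/symbol.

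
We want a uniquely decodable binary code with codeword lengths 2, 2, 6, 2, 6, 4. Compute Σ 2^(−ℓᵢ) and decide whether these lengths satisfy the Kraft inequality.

0.84375; yes

With common denominator 2^6 = 64: Σ 2^(−ℓᵢ) = 16/64 + 16/64 + 1/64 + 16/64 + 1/64 + 4/64 = 54/64 = 0.84375.
Kraft's inequality requires Σ ≤ 1; here Σ = 0.84375 ≤ 1, so such a prefix code exists.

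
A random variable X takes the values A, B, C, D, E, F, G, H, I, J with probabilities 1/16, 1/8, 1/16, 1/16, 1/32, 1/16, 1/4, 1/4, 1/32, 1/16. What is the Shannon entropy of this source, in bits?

2.9375 bits

Each probability is a power of 1/2, so log₂(1/p) is an integer.
H = Σ p·log₂(1/p) = 1/16·4 + 1/8·3 + 1/16·4 + 1/16·4 + 1/32·5 + 1/16·4 + 1/4·2 + 1/4·2 + 1/32·5 + 1/16·4 = 2.9375 bits.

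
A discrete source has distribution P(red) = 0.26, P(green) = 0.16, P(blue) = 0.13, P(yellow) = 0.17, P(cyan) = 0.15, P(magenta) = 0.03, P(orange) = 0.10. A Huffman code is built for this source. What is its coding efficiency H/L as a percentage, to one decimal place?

Entropy H = −Σ p log₂ p ≈ 2.6400 bits.
Huffman merges: 3/100+1/10→13/100; 13/100+13/100→13/50; 3/20+4/25→31/100; 17/100+13/50→43/100; 13/50+31/100→57/100; 43/100+57/100→1. L = 27/10 ≈ 2.7000.
Efficiency = H/L = 2.6400/2.7000 = 97.8%.

97.8%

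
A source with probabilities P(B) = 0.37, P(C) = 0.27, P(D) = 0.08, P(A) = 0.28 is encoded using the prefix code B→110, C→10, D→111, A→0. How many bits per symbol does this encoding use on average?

L̄ = Σ pᵢ·ℓᵢ = 0.37·3 + 0.27·2 + 0.08·3 + 0.28·1 = 2.17 bits/symbol.

2.17 bits/symbol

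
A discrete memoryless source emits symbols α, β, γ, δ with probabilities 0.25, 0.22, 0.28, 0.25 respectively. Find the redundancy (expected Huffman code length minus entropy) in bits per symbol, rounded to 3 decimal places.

Entropy H = −Σ p log₂ p ≈ 1.9948 bits.
Huffman merges: 11/50+1/4→47/100; 1/4+7/25→53/100; 47/100+53/100→1. L = 2 ≈ 2.0000.
L − H = 2.0000 − 1.9948 = 0.005 bits.

0.005 bits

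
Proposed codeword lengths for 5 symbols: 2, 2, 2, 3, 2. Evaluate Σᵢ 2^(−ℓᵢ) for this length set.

1.125

With common denominator 2^3 = 8: Σ 2^(−ℓᵢ) = 2/8 + 2/8 + 2/8 + 1/8 + 2/8 = 9/8 = 1.125.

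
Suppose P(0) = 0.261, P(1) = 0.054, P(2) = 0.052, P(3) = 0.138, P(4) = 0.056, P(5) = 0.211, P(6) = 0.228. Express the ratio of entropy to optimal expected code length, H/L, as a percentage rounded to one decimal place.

99.0%

Entropy H = −Σ p log₂ p ≈ 2.5421 bits.
Huffman merges: 13/250+27/500→53/500; 7/125+53/500→81/500; 69/500+81/500→3/10; 211/1000+57/250→439/1000; 261/1000+3/10→561/1000; 439/1000+561/1000→1. L = 321/125 ≈ 2.5680.
Efficiency = H/L = 2.5421/2.5680 = 99.0%.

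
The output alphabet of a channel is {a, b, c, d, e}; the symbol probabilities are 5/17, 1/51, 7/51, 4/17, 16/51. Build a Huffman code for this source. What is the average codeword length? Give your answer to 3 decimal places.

Repeatedly combine the two least-probable nodes; the expected code length is the sum of the merged weights.
merge 1/51 + 7/51 → 8/51
merge 8/51 + 4/17 → 20/51
merge 5/17 + 16/51 → 31/51
merge 20/51 + 31/51 → 1
L = 8/51 + 20/51 + 31/51 + 1 = 110/51 ≈ 2.157 bits/symbol.

2.157 bits/symbol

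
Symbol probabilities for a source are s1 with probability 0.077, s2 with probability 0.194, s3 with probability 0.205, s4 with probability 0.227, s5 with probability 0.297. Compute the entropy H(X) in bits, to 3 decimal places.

H = −Σ pᵢ log₂ pᵢ.
−0.077·log₂(0.077) = 0.2848
−0.194·log₂(0.194) = 0.4590
−0.205·log₂(0.205) = 0.4687
−0.227·log₂(0.227) = 0.4856
−0.297·log₂(0.297) = 0.5202
Sum ≈ 2.2183 → 2.218 bits.

2.218 bits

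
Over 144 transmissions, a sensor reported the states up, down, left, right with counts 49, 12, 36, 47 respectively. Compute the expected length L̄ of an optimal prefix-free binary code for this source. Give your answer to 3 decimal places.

1.993 bits/symbol

Probabilities are the counts divided by 144.
Repeatedly combine the two least-probable nodes; the expected code length is the sum of the merged weights.
merge 1/12 + 1/4 → 1/3
merge 47/144 + 1/3 → 95/144
merge 49/144 + 95/144 → 1
L = 1/3 + 95/144 + 1 = 287/144 ≈ 1.993 bits/symbol.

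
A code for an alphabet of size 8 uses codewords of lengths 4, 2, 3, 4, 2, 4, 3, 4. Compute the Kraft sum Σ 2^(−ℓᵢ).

With common denominator 2^4 = 16: Σ 2^(−ℓᵢ) = 1/16 + 4/16 + 2/16 + 1/16 + 4/16 + 1/16 + 2/16 + 1/16 = 16/16 = 1.

1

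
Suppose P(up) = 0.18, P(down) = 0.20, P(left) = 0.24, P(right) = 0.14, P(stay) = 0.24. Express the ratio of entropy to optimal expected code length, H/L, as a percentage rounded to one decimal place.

Entropy H = −Σ p log₂ p ≈ 2.2951 bits.
Huffman merges: 7/50+9/50→8/25; 1/5+6/25→11/25; 6/25+8/25→14/25; 11/25+14/25→1. L = 58/25 ≈ 2.3200.
Efficiency = H/L = 2.2951/2.3200 = 98.9%.

98.9%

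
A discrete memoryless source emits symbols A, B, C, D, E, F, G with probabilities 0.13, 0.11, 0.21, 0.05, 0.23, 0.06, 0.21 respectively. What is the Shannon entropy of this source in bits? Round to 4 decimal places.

2.6259 bits

H = −Σ pᵢ log₂ pᵢ.
−0.13·log₂(0.13) = 0.3826
−0.11·log₂(0.11) = 0.3503
−0.21·log₂(0.21) = 0.4728
−0.05·log₂(0.05) = 0.2161
−0.23·log₂(0.23) = 0.4877
−0.06·log₂(0.06) = 0.2435
−0.21·log₂(0.21) = 0.4728
Sum ≈ 2.6259 → 2.6259 bits.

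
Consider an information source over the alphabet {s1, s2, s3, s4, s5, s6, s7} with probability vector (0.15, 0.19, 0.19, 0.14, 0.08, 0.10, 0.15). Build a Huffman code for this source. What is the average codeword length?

Repeatedly combine the two least-probable nodes; the expected code length is the sum of the merged weights.
merge 2/25 + 1/10 → 9/50
merge 7/50 + 3/20 → 29/100
merge 3/20 + 9/50 → 33/100
merge 19/100 + 19/100 → 19/50
merge 29/100 + 33/100 → 31/50
merge 19/50 + 31/50 → 1
L = 9/50 + 29/100 + 33/100 + 19/50 + 31/50 + 1 = 14/5 = 2.8 bits/symbol.

2.8 bits/symbol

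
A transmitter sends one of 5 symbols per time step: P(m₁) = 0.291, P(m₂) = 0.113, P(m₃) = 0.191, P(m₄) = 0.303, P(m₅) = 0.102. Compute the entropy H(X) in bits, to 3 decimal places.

H = −Σ pᵢ log₂ pᵢ.
−0.291·log₂(0.291) = 0.5182
−0.113·log₂(0.113) = 0.3555
−0.191·log₂(0.191) = 0.4562
−0.303·log₂(0.303) = 0.5220
−0.102·log₂(0.102) = 0.3359
Sum ≈ 2.1877 → 2.188 bits.

2.188 bits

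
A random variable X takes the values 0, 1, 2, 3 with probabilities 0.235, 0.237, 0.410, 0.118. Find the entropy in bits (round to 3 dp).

1.874 bits

H = −Σ pᵢ log₂ pᵢ.
−0.235·log₂(0.235) = 0.4910
−0.237·log₂(0.237) = 0.4923
−0.410·log₂(0.410) = 0.5274
−0.118·log₂(0.118) = 0.3638
Sum ≈ 1.8744 → 1.874 bits.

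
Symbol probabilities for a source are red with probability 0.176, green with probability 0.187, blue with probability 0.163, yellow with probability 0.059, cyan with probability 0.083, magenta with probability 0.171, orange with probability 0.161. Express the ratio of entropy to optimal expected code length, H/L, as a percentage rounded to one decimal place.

97.8%

Entropy H = −Σ p log₂ p ≈ 2.7189 bits.
Huffman merges: 59/1000+83/1000→71/500; 71/500+161/1000→303/1000; 163/1000+171/1000→167/500; 22/125+187/1000→363/1000; 303/1000+167/500→637/1000; 363/1000+637/1000→1. L = 2779/1000 ≈ 2.7790.
Efficiency = H/L = 2.7189/2.7790 = 97.8%.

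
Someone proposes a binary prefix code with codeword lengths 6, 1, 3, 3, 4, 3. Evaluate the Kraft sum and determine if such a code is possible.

0.953125; yes

With common denominator 2^6 = 64: Σ 2^(−ℓᵢ) = 1/64 + 32/64 + 8/64 + 8/64 + 4/64 + 8/64 = 61/64 = 0.953125.
Kraft's inequality requires Σ ≤ 1; here Σ = 0.953125 ≤ 1, so such a prefix code exists.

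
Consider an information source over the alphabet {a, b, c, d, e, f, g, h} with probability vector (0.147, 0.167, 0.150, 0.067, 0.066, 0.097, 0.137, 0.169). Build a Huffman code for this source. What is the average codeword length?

2.964 bits/symbol

Repeatedly combine the two least-probable nodes; the expected code length is the sum of the merged weights.
merge 33/500 + 67/1000 → 133/1000
merge 97/1000 + 133/1000 → 23/100
merge 137/1000 + 147/1000 → 71/250
merge 3/20 + 167/1000 → 317/1000
merge 169/1000 + 23/100 → 399/1000
merge 71/250 + 317/1000 → 601/1000
merge 399/1000 + 601/1000 → 1
L = 133/1000 + 23/100 + 71/250 + 317/1000 + 399/1000 + 601/1000 + 1 = 741/250 = 2.964 bits/symbol.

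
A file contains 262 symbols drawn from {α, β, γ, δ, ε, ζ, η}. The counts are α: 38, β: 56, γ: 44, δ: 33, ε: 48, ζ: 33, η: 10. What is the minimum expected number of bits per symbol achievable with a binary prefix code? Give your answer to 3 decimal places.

2.767 bits/symbol

Probabilities are the counts divided by 262.
Repeatedly combine the two least-probable nodes; the expected code length is the sum of the merged weights.
merge 5/131 + 33/262 → 43/262
merge 33/262 + 19/131 → 71/262
merge 43/262 + 22/131 → 87/262
merge 24/131 + 28/131 → 52/131
merge 71/262 + 87/262 → 79/131
merge 52/131 + 79/131 → 1
L = 43/262 + 71/262 + 87/262 + 52/131 + 79/131 + 1 = 725/262 ≈ 2.767 bits/symbol.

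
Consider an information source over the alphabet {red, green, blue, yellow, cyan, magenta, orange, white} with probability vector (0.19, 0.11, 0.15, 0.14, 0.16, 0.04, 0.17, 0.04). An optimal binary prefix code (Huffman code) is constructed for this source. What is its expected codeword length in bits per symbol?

2.89 bits/symbol

Repeatedly combine the two least-probable nodes; the expected code length is the sum of the merged weights.
merge 1/25 + 1/25 → 2/25
merge 2/25 + 11/100 → 19/100
merge 7/50 + 3/20 → 29/100
merge 4/25 + 17/100 → 33/100
merge 19/100 + 19/100 → 19/50
merge 29/100 + 33/100 → 31/50
merge 19/50 + 31/50 → 1
L = 2/25 + 19/100 + 29/100 + 33/100 + 19/50 + 31/50 + 1 = 289/100 = 2.89 bits/symbol.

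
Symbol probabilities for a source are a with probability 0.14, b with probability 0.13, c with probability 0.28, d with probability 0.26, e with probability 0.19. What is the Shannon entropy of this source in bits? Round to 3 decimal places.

2.254 bits

H = −Σ pᵢ log₂ pᵢ.
−0.14·log₂(0.14) = 0.3971
−0.13·log₂(0.13) = 0.3826
−0.28·log₂(0.28) = 0.5142
−0.26·log₂(0.26) = 0.5053
−0.19·log₂(0.19) = 0.4552
Sum ≈ 2.2545 → 2.254 bits.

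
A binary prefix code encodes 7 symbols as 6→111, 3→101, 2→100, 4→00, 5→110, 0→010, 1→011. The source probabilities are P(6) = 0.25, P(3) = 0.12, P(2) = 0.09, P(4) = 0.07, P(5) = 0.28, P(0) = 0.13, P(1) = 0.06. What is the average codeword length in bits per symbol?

2.93 bits/symbol

L̄ = Σ pᵢ·ℓᵢ = 0.25·3 + 0.12·3 + 0.09·3 + 0.07·2 + 0.28·3 + 0.13·3 + 0.06·3 = 2.93 bits/symbol.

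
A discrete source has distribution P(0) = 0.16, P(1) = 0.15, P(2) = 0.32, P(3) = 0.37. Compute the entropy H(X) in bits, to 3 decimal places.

H = −Σ pᵢ log₂ pᵢ.
−0.16·log₂(0.16) = 0.4230
−0.15·log₂(0.15) = 0.4105
−0.32·log₂(0.32) = 0.5260
−0.37·log₂(0.37) = 0.5307
Sum ≈ 1.8903 → 1.890 bits.

1.890 bits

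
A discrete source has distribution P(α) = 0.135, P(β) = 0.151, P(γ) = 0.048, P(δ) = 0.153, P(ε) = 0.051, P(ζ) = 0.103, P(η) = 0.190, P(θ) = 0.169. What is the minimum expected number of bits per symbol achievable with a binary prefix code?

2.909 bits/symbol

Repeatedly combine the two least-probable nodes; the expected code length is the sum of the merged weights.
merge 6/125 + 51/1000 → 99/1000
merge 99/1000 + 103/1000 → 101/500
merge 27/200 + 151/1000 → 143/500
merge 153/1000 + 169/1000 → 161/500
merge 19/100 + 101/500 → 49/125
merge 143/500 + 161/500 → 76/125
merge 49/125 + 76/125 → 1
L = 99/1000 + 101/500 + 143/500 + 161/500 + 49/125 + 76/125 + 1 = 2909/1000 = 2.909 bits/symbol.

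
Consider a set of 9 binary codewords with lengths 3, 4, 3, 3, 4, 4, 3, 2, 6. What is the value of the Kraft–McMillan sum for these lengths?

0.953125

With common denominator 2^6 = 64: Σ 2^(−ℓᵢ) = 8/64 + 4/64 + 8/64 + 8/64 + 4/64 + 4/64 + 8/64 + 16/64 + 1/64 = 61/64 = 0.953125.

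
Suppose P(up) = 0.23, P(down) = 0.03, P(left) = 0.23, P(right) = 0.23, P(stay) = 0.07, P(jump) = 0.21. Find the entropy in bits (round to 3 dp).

H = −Σ pᵢ log₂ pᵢ.
−0.23·log₂(0.23) = 0.4877
−0.03·log₂(0.03) = 0.1518
−0.23·log₂(0.23) = 0.4877
−0.23·log₂(0.23) = 0.4877
−0.07·log₂(0.07) = 0.2686
−0.21·log₂(0.21) = 0.4728
Sum ≈ 2.3561 → 2.356 bits.

2.356 bits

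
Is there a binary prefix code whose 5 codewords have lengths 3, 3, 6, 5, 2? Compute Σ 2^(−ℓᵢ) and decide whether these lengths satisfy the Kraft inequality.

0.546875; yes

With common denominator 2^6 = 64: Σ 2^(−ℓᵢ) = 8/64 + 8/64 + 1/64 + 2/64 + 16/64 = 35/64 = 0.546875.
Kraft's inequality requires Σ ≤ 1; here Σ = 0.546875 ≤ 1, so such a prefix code exists.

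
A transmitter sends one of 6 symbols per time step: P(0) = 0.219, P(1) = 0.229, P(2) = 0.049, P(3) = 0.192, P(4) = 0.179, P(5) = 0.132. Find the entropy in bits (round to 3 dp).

2.467 bits

H = −Σ pᵢ log₂ pᵢ.
−0.219·log₂(0.219) = 0.4798
−0.229·log₂(0.229) = 0.4870
−0.049·log₂(0.049) = 0.2132
−0.192·log₂(0.192) = 0.4571
−0.179·log₂(0.179) = 0.4443
−0.132·log₂(0.132) = 0.3856
Sum ≈ 2.4670 → 2.467 bits.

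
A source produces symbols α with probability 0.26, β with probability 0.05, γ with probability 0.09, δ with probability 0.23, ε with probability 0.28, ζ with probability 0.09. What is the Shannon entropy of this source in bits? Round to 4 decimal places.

2.3486 bits

H = −Σ pᵢ log₂ pᵢ.
−0.26·log₂(0.26) = 0.5053
−0.05·log₂(0.05) = 0.2161
−0.09·log₂(0.09) = 0.3127
−0.23·log₂(0.23) = 0.4877
−0.28·log₂(0.28) = 0.5142
−0.09·log₂(0.09) = 0.3127
Sum ≈ 2.3486 → 2.3486 bits.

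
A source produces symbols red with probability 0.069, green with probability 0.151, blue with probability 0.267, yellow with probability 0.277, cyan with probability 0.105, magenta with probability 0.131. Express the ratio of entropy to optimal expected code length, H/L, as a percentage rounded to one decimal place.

98.7%

Entropy H = −Σ p log₂ p ≈ 2.4252 bits.
Huffman merges: 69/1000+21/200→87/500; 131/1000+151/1000→141/500; 87/500+267/1000→441/1000; 277/1000+141/500→559/1000; 441/1000+559/1000→1. L = 307/125 ≈ 2.4560.
Efficiency = H/L = 2.4252/2.4560 = 98.7%.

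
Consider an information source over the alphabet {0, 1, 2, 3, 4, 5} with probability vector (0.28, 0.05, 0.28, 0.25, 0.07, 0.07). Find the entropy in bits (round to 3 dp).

H = −Σ pᵢ log₂ pᵢ.
−0.28·log₂(0.28) = 0.5142
−0.05·log₂(0.05) = 0.2161
−0.28·log₂(0.28) = 0.5142
−0.25·log₂(0.25) = 0.5000
−0.07·log₂(0.07) = 0.2686
−0.07·log₂(0.07) = 0.2686
Sum ≈ 2.2816 → 2.282 bits.

2.282 bits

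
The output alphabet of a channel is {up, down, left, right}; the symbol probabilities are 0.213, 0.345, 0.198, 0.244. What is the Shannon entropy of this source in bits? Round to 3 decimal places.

1.964 bits

H = −Σ pᵢ log₂ pᵢ.
−0.213·log₂(0.213) = 0.4752
−0.345·log₂(0.345) = 0.5297
−0.198·log₂(0.198) = 0.4626
−0.244·log₂(0.244) = 0.4966
Sum ≈ 1.9641 → 1.964 bits.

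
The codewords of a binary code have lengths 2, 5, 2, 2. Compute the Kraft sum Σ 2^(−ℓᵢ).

0.78125

With common denominator 2^5 = 32: Σ 2^(−ℓᵢ) = 8/32 + 1/32 + 8/32 + 8/32 = 25/32 = 0.78125.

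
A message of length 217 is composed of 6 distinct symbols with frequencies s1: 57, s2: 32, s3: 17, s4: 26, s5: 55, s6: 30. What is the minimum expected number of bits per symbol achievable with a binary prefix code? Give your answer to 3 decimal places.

2.484 bits/symbol

Probabilities are the counts divided by 217.
Repeatedly combine the two least-probable nodes; the expected code length is the sum of the merged weights.
merge 17/217 + 26/217 → 43/217
merge 30/217 + 32/217 → 2/7
merge 43/217 + 55/217 → 14/31
merge 57/217 + 2/7 → 17/31
merge 14/31 + 17/31 → 1
L = 43/217 + 2/7 + 14/31 + 17/31 + 1 = 77/31 ≈ 2.484 bits/symbol.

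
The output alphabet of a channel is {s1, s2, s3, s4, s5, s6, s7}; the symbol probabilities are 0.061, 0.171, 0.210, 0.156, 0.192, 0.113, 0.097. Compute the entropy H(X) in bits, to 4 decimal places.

H = −Σ pᵢ log₂ pᵢ.
−0.061·log₂(0.061) = 0.2461
−0.171·log₂(0.171) = 0.4357
−0.210·log₂(0.210) = 0.4728
−0.156·log₂(0.156) = 0.4181
−0.192·log₂(0.192) = 0.4571
−0.113·log₂(0.113) = 0.3555
−0.097·log₂(0.097) = 0.3265
Sum ≈ 2.7119 → 2.7119 bits.

2.7119 bits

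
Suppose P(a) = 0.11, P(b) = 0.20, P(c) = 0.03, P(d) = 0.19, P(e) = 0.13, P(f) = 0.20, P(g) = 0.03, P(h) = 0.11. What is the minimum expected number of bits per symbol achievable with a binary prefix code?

2.83 bits/symbol

Repeatedly combine the two least-probable nodes; the expected code length is the sum of the merged weights.
merge 3/100 + 3/100 → 3/50
merge 3/50 + 11/100 → 17/100
merge 11/100 + 13/100 → 6/25
merge 17/100 + 19/100 → 9/25
merge 1/5 + 1/5 → 2/5
merge 6/25 + 9/25 → 3/5
merge 2/5 + 3/5 → 1
L = 3/50 + 17/100 + 6/25 + 9/25 + 2/5 + 3/5 + 1 = 283/100 = 2.83 bits/symbol.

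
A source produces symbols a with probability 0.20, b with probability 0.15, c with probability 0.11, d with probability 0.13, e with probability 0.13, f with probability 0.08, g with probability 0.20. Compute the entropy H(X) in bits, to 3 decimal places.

H = −Σ pᵢ log₂ pᵢ.
−0.20·log₂(0.20) = 0.4644
−0.15·log₂(0.15) = 0.4105
−0.11·log₂(0.11) = 0.3503
−0.13·log₂(0.13) = 0.3826
−0.13·log₂(0.13) = 0.3826
−0.08·log₂(0.08) = 0.2915
−0.20·log₂(0.20) = 0.4644
Sum ≈ 2.7464 → 2.746 bits.

2.746 bits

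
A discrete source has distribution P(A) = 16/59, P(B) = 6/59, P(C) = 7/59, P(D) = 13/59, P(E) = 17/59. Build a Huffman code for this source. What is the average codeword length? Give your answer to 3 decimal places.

Repeatedly combine the two least-probable nodes; the expected code length is the sum of the merged weights.
merge 6/59 + 7/59 → 13/59
merge 13/59 + 13/59 → 26/59
merge 16/59 + 17/59 → 33/59
merge 26/59 + 33/59 → 1
L = 13/59 + 26/59 + 33/59 + 1 = 131/59 ≈ 2.220 bits/symbol.

2.220 bits/symbol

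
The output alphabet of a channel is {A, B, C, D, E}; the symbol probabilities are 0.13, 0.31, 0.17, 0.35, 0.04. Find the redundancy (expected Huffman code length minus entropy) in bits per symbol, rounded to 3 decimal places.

0.103 bits

Entropy H = −Σ p log₂ p ≈ 2.0569 bits.
Huffman merges: 1/25+13/100→17/100; 17/100+17/100→17/50; 31/100+17/50→13/20; 7/20+13/20→1. L = 54/25 ≈ 2.1600.
L − H = 2.1600 − 2.0569 = 0.103 bits.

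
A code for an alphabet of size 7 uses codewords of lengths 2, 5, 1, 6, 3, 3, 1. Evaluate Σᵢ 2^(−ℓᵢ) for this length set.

With common denominator 2^6 = 64: Σ 2^(−ℓᵢ) = 16/64 + 2/64 + 32/64 + 1/64 + 8/64 + 8/64 + 32/64 = 99/64 = 1.546875.

1.546875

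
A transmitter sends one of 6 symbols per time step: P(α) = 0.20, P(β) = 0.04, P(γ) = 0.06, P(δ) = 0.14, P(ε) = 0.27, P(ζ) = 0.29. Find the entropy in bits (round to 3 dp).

H = −Σ pᵢ log₂ pᵢ.
−0.20·log₂(0.20) = 0.4644
−0.04·log₂(0.04) = 0.1858
−0.06·log₂(0.06) = 0.2435
−0.14·log₂(0.14) = 0.3971
−0.27·log₂(0.27) = 0.5100
−0.29·log₂(0.29) = 0.5179
Sum ≈ 2.3187 → 2.319 bits.

2.319 bits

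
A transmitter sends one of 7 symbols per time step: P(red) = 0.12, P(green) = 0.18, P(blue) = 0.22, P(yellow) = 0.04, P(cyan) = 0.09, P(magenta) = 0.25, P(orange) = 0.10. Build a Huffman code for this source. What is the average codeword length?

Repeatedly combine the two least-probable nodes; the expected code length is the sum of the merged weights.
merge 1/25 + 9/100 → 13/100
merge 1/10 + 3/25 → 11/50
merge 13/100 + 9/50 → 31/100
merge 11/50 + 11/50 → 11/25
merge 1/4 + 31/100 → 14/25
merge 11/25 + 14/25 → 1
L = 13/100 + 11/50 + 31/100 + 11/25 + 14/25 + 1 = 133/50 = 2.66 bits/symbol.

2.66 bits/symbol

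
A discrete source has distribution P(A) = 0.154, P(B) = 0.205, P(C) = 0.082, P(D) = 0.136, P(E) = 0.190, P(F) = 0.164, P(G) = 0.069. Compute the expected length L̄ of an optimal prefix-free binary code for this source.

2.756 bits/symbol

Repeatedly combine the two least-probable nodes; the expected code length is the sum of the merged weights.
merge 69/1000 + 41/500 → 151/1000
merge 17/125 + 151/1000 → 287/1000
merge 77/500 + 41/250 → 159/500
merge 19/100 + 41/200 → 79/200
merge 287/1000 + 159/500 → 121/200
merge 79/200 + 121/200 → 1
L = 151/1000 + 287/1000 + 159/500 + 79/200 + 121/200 + 1 = 689/250 = 2.756 bits/symbol.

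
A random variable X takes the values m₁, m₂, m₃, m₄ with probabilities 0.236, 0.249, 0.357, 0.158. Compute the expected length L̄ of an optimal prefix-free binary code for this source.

Repeatedly combine the two least-probable nodes; the expected code length is the sum of the merged weights.
merge 79/500 + 59/250 → 197/500
merge 249/1000 + 357/1000 → 303/500
merge 197/500 + 303/500 → 1
L = 197/500 + 303/500 + 1 = 2 bits/symbol.

2 bits/symbol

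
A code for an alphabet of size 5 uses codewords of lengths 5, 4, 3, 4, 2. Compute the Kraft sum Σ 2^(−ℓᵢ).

With common denominator 2^5 = 32: Σ 2^(−ℓᵢ) = 1/32 + 2/32 + 4/32 + 2/32 + 8/32 = 17/32 = 0.53125.

0.53125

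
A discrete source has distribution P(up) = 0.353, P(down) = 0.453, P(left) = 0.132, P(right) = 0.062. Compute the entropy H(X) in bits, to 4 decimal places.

H = −Σ pᵢ log₂ pᵢ.
−0.353·log₂(0.353) = 0.5303
−0.453·log₂(0.453) = 0.5175
−0.132·log₂(0.132) = 0.3856
−0.062·log₂(0.062) = 0.2487
Sum ≈ 1.6822 → 1.6822 bits.

1.6822 bits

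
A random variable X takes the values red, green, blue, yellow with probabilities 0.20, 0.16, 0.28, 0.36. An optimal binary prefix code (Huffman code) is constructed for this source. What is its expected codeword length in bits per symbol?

2 bits/symbol

Repeatedly combine the two least-probable nodes; the expected code length is the sum of the merged weights.
merge 4/25 + 1/5 → 9/25
merge 7/25 + 9/25 → 16/25
merge 9/25 + 16/25 → 1
L = 9/25 + 16/25 + 1 = 2 bits/symbol.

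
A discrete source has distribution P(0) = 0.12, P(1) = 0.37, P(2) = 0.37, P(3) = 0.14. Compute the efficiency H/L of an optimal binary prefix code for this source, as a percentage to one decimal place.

Entropy H = −Σ p log₂ p ≈ 1.8256 bits.
Huffman merges: 3/25+7/50→13/50; 13/50+37/100→63/100; 37/100+63/100→1. L = 189/100 ≈ 1.8900.
Efficiency = H/L = 1.8256/1.8900 = 96.6%.

96.6%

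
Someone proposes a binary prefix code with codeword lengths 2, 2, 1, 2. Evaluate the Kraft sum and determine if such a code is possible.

With common denominator 2^2 = 4: Σ 2^(−ℓᵢ) = 1/4 + 1/4 + 2/4 + 1/4 = 5/4 = 1.25.
Kraft's inequality requires Σ ≤ 1; here Σ = 1.25 > 1, so no such prefix code exists.

1.25; no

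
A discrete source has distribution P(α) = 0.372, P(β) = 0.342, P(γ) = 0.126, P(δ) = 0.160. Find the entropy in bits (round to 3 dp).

1.860 bits

H = −Σ pᵢ log₂ pᵢ.
−0.372·log₂(0.372) = 0.5307
−0.342·log₂(0.342) = 0.5294
−0.126·log₂(0.126) = 0.3766
−0.160·log₂(0.160) = 0.4230
Sum ≈ 1.8597 → 1.860 bits.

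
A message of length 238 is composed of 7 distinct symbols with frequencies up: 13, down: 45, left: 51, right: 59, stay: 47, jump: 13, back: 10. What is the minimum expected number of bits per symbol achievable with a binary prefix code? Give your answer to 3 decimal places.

Probabilities are the counts divided by 238.
Repeatedly combine the two least-probable nodes; the expected code length is the sum of the merged weights.
merge 5/119 + 13/238 → 23/238
merge 13/238 + 23/238 → 18/119
merge 18/119 + 45/238 → 81/238
merge 47/238 + 3/14 → 7/17
merge 59/238 + 81/238 → 10/17
merge 7/17 + 10/17 → 1
L = 23/238 + 18/119 + 81/238 + 7/17 + 10/17 + 1 = 44/17 ≈ 2.588 bits/symbol.

2.588 bits/symbol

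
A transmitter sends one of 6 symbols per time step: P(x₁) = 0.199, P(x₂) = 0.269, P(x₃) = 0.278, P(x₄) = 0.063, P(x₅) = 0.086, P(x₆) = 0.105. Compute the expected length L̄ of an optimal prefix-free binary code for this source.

2.403 bits/symbol

Repeatedly combine the two least-probable nodes; the expected code length is the sum of the merged weights.
merge 63/1000 + 43/500 → 149/1000
merge 21/200 + 149/1000 → 127/500
merge 199/1000 + 127/500 → 453/1000
merge 269/1000 + 139/500 → 547/1000
merge 453/1000 + 547/1000 → 1
L = 149/1000 + 127/500 + 453/1000 + 547/1000 + 1 = 2403/1000 = 2.403 bits/symbol.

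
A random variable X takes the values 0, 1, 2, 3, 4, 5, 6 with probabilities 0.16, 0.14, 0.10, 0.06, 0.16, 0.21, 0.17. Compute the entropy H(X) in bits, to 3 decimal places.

H = −Σ pᵢ log₂ pᵢ.
−0.16·log₂(0.16) = 0.4230
−0.14·log₂(0.14) = 0.3971
−0.10·log₂(0.10) = 0.3322
−0.06·log₂(0.06) = 0.2435
−0.16·log₂(0.16) = 0.4230
−0.21·log₂(0.21) = 0.4728
−0.17·log₂(0.17) = 0.4346
Sum ≈ 2.7263 → 2.726 bits.

2.726 bits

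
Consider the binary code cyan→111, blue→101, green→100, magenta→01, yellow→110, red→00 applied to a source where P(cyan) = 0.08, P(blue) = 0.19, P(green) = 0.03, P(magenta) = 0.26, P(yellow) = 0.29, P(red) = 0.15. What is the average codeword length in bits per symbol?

2.59 bits/symbol

L̄ = Σ pᵢ·ℓᵢ = 0.08·3 + 0.19·3 + 0.03·3 + 0.26·2 + 0.29·3 + 0.15·2 = 2.59 bits/symbol.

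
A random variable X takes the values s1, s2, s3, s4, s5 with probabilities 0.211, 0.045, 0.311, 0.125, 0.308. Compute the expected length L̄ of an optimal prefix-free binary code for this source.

2.17 bits/symbol

Repeatedly combine the two least-probable nodes; the expected code length is the sum of the merged weights.
merge 9/200 + 1/8 → 17/100
merge 17/100 + 211/1000 → 381/1000
merge 77/250 + 311/1000 → 619/1000
merge 381/1000 + 619/1000 → 1
L = 17/100 + 381/1000 + 619/1000 + 1 = 217/100 = 2.17 bits/symbol.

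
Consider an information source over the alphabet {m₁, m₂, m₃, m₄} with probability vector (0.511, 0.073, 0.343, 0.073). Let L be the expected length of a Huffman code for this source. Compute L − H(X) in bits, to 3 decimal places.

0.059 bits

Entropy H = −Σ p log₂ p ≈ 1.5757 bits.
Huffman merges: 73/1000+73/1000→73/500; 73/500+343/1000→489/1000; 489/1000+511/1000→1. L = 327/200 ≈ 1.6350.
L − H = 1.6350 − 1.5757 = 0.059 bits.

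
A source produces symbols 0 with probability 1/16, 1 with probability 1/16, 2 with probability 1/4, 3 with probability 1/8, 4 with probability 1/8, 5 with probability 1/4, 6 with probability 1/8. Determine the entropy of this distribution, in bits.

2.625 bits

Each probability is a power of 1/2, so log₂(1/p) is an integer.
H = Σ p·log₂(1/p) = 1/16·4 + 1/16·4 + 1/4·2 + 1/8·3 + 1/8·3 + 1/4·2 + 1/8·3 = 2.625 bits.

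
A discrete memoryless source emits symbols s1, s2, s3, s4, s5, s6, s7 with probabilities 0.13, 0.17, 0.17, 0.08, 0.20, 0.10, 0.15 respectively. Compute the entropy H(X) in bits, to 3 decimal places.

H = −Σ pᵢ log₂ pᵢ.
−0.13·log₂(0.13) = 0.3826
−0.17·log₂(0.17) = 0.4346
−0.17·log₂(0.17) = 0.4346
−0.08·log₂(0.08) = 0.2915
−0.20·log₂(0.20) = 0.4644
−0.10·log₂(0.10) = 0.3322
−0.15·log₂(0.15) = 0.4105
Sum ≈ 2.7504 → 2.750 bits.

2.750 bits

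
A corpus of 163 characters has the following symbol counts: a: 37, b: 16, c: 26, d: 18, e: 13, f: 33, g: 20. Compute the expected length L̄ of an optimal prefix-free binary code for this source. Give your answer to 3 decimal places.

Probabilities are the counts divided by 163.
Repeatedly combine the two least-probable nodes; the expected code length is the sum of the merged weights.
merge 13/163 + 16/163 → 29/163
merge 18/163 + 20/163 → 38/163
merge 26/163 + 29/163 → 55/163
merge 33/163 + 37/163 → 70/163
merge 38/163 + 55/163 → 93/163
merge 70/163 + 93/163 → 1
L = 29/163 + 38/163 + 55/163 + 70/163 + 93/163 + 1 = 448/163 ≈ 2.748 bits/symbol.

2.748 bits/symbol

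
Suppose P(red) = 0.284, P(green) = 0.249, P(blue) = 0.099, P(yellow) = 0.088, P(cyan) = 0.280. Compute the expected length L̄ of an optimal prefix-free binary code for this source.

2.187 bits/symbol

Repeatedly combine the two least-probable nodes; the expected code length is the sum of the merged weights.
merge 11/125 + 99/1000 → 187/1000
merge 187/1000 + 249/1000 → 109/250
merge 7/25 + 71/250 → 141/250
merge 109/250 + 141/250 → 1
L = 187/1000 + 109/250 + 141/250 + 1 = 2187/1000 = 2.187 bits/symbol.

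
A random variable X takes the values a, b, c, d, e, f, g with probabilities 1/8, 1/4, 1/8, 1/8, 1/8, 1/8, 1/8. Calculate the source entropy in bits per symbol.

Each probability is a power of 1/2, so log₂(1/p) is an integer.
H = Σ p·log₂(1/p) = 1/8·3 + 1/4·2 + 1/8·3 + 1/8·3 + 1/8·3 + 1/8·3 + 1/8·3 = 2.75 bits.

2.75 bits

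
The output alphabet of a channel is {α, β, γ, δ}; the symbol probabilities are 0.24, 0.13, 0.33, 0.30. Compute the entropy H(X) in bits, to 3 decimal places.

H = −Σ pᵢ log₂ pᵢ.
−0.24·log₂(0.24) = 0.4941
−0.13·log₂(0.13) = 0.3826
−0.33·log₂(0.33) = 0.5278
−0.30·log₂(0.30) = 0.5211
Sum ≈ 1.9257 → 1.926 bits.

1.926 bits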